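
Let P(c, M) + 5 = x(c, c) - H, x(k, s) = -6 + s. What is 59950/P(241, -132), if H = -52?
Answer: 29975/141 ≈ 212.59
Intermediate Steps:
P(c, M) = 41 + c (P(c, M) = -5 + ((-6 + c) - 1*(-52)) = -5 + ((-6 + c) + 52) = -5 + (46 + c) = 41 + c)
59950/P(241, -132) = 59950/(41 + 241) = 59950/282 = 59950*(1/282) = 29975/141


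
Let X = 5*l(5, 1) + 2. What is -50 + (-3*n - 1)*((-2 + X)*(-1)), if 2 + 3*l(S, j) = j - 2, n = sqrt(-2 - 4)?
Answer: -55 - 15*I*sqrt(6) ≈ -55.0 - 36.742*I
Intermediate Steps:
n = I*sqrt(6) (n = sqrt(-6) = I*sqrt(6) ≈ 2.4495*I)
l(S, j) = -4/3 + j/3 (l(S, j) = -2/3 + (j - 2)/3 = -2/3 + (-2 + j)/3 = -2/3 + (-2/3 + j/3) = -4/3 + j/3)
X = -3 (X = 5*(-4/3 + (1/3)*1) + 2 = 5*(-4/3 + 1/3) + 2 = 5*(-1) + 2 = -5 + 2 = -3)
-50 + (-3*n - 1)*((-2 + X)*(-1)) = -50 + (-3*I*sqrt(6) - 1)*((-2 - 3)*(-1)) = -50 + (-3*I*sqrt(6) - 1)*(-5*(-1)) = -50 + (-1 - 3*I*sqrt(6))*5 = -50 + (-5 - 15*I*sqrt(6)) = -55 - 15*I*sqrt(6)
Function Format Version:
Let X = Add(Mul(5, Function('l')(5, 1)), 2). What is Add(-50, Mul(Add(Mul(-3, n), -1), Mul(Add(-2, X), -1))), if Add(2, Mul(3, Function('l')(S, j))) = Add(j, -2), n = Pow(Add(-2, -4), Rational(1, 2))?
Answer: Add(-55, Mul(-15, I, Pow(6, Rational(1, 2)))) ≈ Add(-55.000, Mul(-36.742, I))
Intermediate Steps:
n = Mul(I, Pow(6, Rational(1, 2))) (n = Pow(-6, Rational(1, 2)) = Mul(I, Pow(6, Rational(1, 2))) ≈ Mul(2.4495, I))
Function('l')(S, j) = Add(Rational(-4, 3), Mul(Rational(1, 3), j)) (Function('l')(S, j) = Add(Rational(-2, 3), Mul(Rational(1, 3), Add(j, -2))) = Add(Rational(-2, 3), Mul(Rational(1, 3), Add(-2, j))) = Add(Rational(-2, 3), Add(Rational(-2, 3), Mul(Rational(1, 3), j))) = Add(Rational(-4, 3), Mul(Rational(1, 3), j)))
X = -3 (X = Add(Mul(5, Add(Rational(-4, 3), Mul(Rational(1, 3), 1))), 2) = Add(Mul(5, Add(Rational(-4, 3), Rational(1, 3))), 2) = Add(Mul(5, -1), 2) = Add(-5, 2) = -3)
Add(-50, Mul(Add(Mul(-3, n), -1), Mul(Add(-2, X), -1))) = Add(-50, Mul(Add(Mul(-3, Mul(I, Pow(6, Rational(1, 2)))), -1), Mul(Add(-2, -3), -1))) = Add(-50, Mul(Add(Mul(-3, I, Pow(6, Rational(1, 2))), -1), Mul(-5, -1))) = Add(-50, Mul(Add(-1, Mul(-3, I, Pow(6, Rational(1, 2)))), 5)) = Add(-50, Add(-5, Mul(-15, I, Pow(6, Rational(1, 2))))) = Add(-55, Mul(-15, I, Pow(6, Rational(1, 2))))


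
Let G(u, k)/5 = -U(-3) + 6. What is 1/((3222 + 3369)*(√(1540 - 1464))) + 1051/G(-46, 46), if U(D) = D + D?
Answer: 1051/60 + √19/250458 ≈ 17.517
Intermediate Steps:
U(D) = 2*D
G(u, k) = 60 (G(u, k) = 5*(-2*(-3) + 6) = 5*(-1*(-6) + 6) = 5*(6 + 6) = 5*12 = 60)
1/((3222 + 3369)*(√(1540 - 1464))) + 1051/G(-46, 46) = 1/((3222 + 3369)*(√(1540 - 1464))) + 1051/60 = 1/(6591*(√76)) + 1051*(1/60) = 1/(6591*((2*√19))) + 1051/60 = (√19/38)/6591 + 1051/60 = √19/250458 + 1051/60 = 1051/60 + √19/250458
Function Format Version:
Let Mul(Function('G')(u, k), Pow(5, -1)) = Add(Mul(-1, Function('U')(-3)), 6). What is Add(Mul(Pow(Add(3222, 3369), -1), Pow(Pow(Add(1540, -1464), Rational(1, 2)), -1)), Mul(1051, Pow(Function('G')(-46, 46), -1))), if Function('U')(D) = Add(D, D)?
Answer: Add(Rational(1051, 60), Mul(Rational(1, 250458), Pow(19, Rational(1, 2)))) ≈ 17.517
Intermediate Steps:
Function('U')(D) = Mul(2, D)
Function('G')(u, k) = 60 (Function('G')(u, k) = Mul(5, Add(Mul(-1, Mul(2, -3)), 6)) = Mul(5, Add(Mul(-1, -6), 6)) = Mul(5, Add(6, 6)) = Mul(5, 12) = 60)
Add(Mul(Pow(Add(3222, 3369), -1), Pow(Pow(Add(1540, -1464), Rational(1, 2)), -1)), Mul(1051, Pow(Function('G')(-46, 46), -1))) = Add(Mul(Pow(Add(3222, 3369), -1), Pow(Pow(Add(1540, -1464), Rational(1, 2)), -1)), Mul(1051, Pow(60, -1))) = Add(Mul(Pow(6591, -1), Pow(Pow(76, Rational(1, 2)), -1)), Mul(1051, Rational(1, 60))) = Add(Mul(Rational(1, 6591), Pow(Mul(2, Pow(19, Rational(1, 2))), -1)), Rational(1051, 60)) = Add(Mul(Rational(1, 6591), Mul(Rational(1, 38), Pow(19, Rational(1, 2)))), Rational(1051, 60)) = Add(Mul(Rational(1, 250458), Pow(19, Rational(1, 2))), Rational(1051, 60)) = Add(Rational(1051, 60), Mul(Rational(1, 250458), Pow(19, Rational(1, 2))))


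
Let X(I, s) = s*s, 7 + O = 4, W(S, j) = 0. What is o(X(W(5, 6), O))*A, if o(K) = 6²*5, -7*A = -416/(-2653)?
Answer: -74880/18571 ≈ -4.0321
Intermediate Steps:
O = -3 (O = -7 + 4 = -3)
X(I, s) = s²
A = -416/18571 (A = -(-416)/(7*(-2653)) = -(-416)*(-1)/(7*2653) = -⅐*416/2653 = -416/18571 ≈ -0.022401)
o(K) = 180 (o(K) = 36*5 = 180)
o(X(W(5, 6), O))*A = 180*(-416/18571) = -74880/18571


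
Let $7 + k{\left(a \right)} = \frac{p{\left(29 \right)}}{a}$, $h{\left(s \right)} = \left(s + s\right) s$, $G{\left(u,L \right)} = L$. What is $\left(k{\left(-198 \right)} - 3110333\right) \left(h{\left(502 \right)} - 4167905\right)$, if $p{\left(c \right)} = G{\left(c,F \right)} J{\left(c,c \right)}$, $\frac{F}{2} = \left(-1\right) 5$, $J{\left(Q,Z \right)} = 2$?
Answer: $\frac{376066845821350}{33} \approx 1.1396 \cdot 10^{13}$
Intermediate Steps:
$F = -10$ ($F = 2 \left(\left(-1\right) 5\right) = 2 \left(-5\right) = -10$)
$p{\left(c \right)} = -20$ ($p{\left(c \right)} = \left(-10\right) 2 = -20$)
$h{\left(s \right)} = 2 s^{2}$ ($h{\left(s \right)} = 2 s s = 2 s^{2}$)
$k{\left(a \right)} = -7 - \frac{20}{a}$
$\left(k{\left(-198 \right)} - 3110333\right) \left(h{\left(502 \right)} - 4167905\right) = \left(\left(-7 - \frac{20}{-198}\right) - 3110333\right) \left(2 \cdot 502^{2} - 4167905\right) = \left(\left(-7 - - \frac{10}{99}\right) - 3110333\right) \left(2 \cdot 252004 - 4167905\right) = \left(\left(-7 + \frac{10}{99}\right) - 3110333\right) \left(504008 - 4167905\right) = \left(- \frac{683}{99} - 3110333\right) \left(-3663897\right) = \left(- \frac{307923650}{99}\right) \left(-3663897\right) = \frac{376066845821350}{33}$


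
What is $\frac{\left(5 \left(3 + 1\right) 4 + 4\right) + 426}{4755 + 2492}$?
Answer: $\frac{510}{7247} \approx 0.070374$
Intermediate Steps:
$\frac{\left(5 \left(3 + 1\right) 4 + 4\right) + 426}{4755 + 2492} = \frac{\left(5 \cdot 4 \cdot 4 + 4\right) + 426}{7247} = \left(\left(20 \cdot 4 + 4\right) + 426\right) \frac{1}{7247} = \left(\left(80 + 4\right) + 426\right) \frac{1}{7247} = \left(84 + 426\right) \frac{1}{7247} = 510 \cdot \frac{1}{7247} = \frac{510}{7247}$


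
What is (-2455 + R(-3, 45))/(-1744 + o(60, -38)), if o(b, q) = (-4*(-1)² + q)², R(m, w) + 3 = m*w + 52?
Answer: -2541/20 ≈ -127.05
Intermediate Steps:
R(m, w) = 49 + m*w (R(m, w) = -3 + (m*w + 52) = -3 + (52 + m*w) = 49 + m*w)
o(b, q) = (-4 + q)² (o(b, q) = (-4*1 + q)² = (-4 + q)²)
(-2455 + R(-3, 45))/(-1744 + o(60, -38)) = (-2455 + (49 - 3*45))/(-1744 + (-4 - 38)²) = (-2455 + (49 - 135))/(-1744 + (-42)²) = (-2455 - 86)/(-1744 + 1764) = -2541/20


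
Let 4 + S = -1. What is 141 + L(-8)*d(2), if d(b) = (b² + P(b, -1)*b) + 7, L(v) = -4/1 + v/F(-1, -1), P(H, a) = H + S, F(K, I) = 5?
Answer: 113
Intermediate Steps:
S = -5 (S = -4 - 1 = -5)
P(H, a) = -5 + H (P(H, a) = H - 5 = -5 + H)
L(v) = -4 + v/5 (L(v) = -4/1 + v/5 = -4*1 + v*(⅕) = -4 + v/5)
d(b) = 7 + b² + b*(-5 + b) (d(b) = (b² + (-5 + b)*b) + 7 = (b² + b*(-5 + b)) + 7 = 7 + b² + b*(-5 + b))
141 + L(-8)*d(2) = 141 + (-4 + (⅕)*(-8))*(7 + 2² + 2*(-5 + 2)) = 141 + (-4 - 8/5)*(7 + 4 + 2*(-3)) = 141 - 28*(7 + 4 - 6)/5 = 141 - 28/5*5 = 141 - 28 = 113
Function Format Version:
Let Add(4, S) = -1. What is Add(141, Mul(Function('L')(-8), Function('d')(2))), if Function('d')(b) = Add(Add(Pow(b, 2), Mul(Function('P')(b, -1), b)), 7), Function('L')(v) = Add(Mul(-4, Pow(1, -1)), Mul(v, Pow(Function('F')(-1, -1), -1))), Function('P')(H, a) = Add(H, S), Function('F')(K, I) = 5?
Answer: 113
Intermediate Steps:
S = -5 (S = Add(-4, -1) = -5)
Function('P')(H, a) = Add(-5, H) (Function('P')(H, a) = Add(H, -5) = Add(-5, H))
Function('L')(v) = Add(-4, Mul(Rational(1, 5), v)) (Function('L')(v) = Add(Mul(-4, Pow(1, -1)), Mul(v, Pow(5, -1))) = Add(Mul(-4, 1), Mul(v, Rational(1, 5))) = Add(-4, Mul(Rational(1, 5), v)))
Function('d')(b) = Add(7, Pow(b, 2), Mul(b, Add(-5, b))) (Function('d')(b) = Add(Add(Pow(b, 2), Mul(Add(-5, b), b)), 7) = Add(Add(Pow(b, 2), Mul(b, Add(-5, b))), 7) = Add(7, Pow(b, 2), Mul(b, Add(-5, b))))
Add(141, Mul(Function('L')(-8), Function('d')(2))) = Add(141, Mul(Add(-4, Mul(Rational(1, 5), -8)), Add(7, Pow(2, 2), Mul(2, Add(-5, 2))))) = Add(141, Mul(Add(-4, Rational(-8, 5)), Add(7, 4, Mul(2, -3)))) = Add(141, Mul(Rational(-28, 5), Add(7, 4, -6))) = Add(141, Mul(Rational(-28, 5), 5)) = Add(141, -28) = 113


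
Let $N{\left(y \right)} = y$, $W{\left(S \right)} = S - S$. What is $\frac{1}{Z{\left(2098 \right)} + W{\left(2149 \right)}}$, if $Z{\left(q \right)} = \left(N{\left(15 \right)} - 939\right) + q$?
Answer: $\frac{1}{1174} \approx 0.00085179$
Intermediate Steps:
$W{\left(S \right)} = 0$
$Z{\left(q \right)} = -924 + q$ ($Z{\left(q \right)} = \left(15 - 939\right) + q = -924 + q$)
$\frac{1}{Z{\left(2098 \right)} + W{\left(2149 \right)}} = \frac{1}{\left(-924 + 2098\right) + 0} = \frac{1}{1174 + 0} = \frac{1}{1174}$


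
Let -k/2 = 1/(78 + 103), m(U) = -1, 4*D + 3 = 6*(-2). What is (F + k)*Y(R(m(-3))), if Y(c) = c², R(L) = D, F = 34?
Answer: 173025/362 ≈ 477.97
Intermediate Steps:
D = -15/4 (D = -¾ + (6*(-2))/4 = -¾ + (¼)*(-12) = -¾ - 3 = -15/4 ≈ -3.7500)
R(L) = -15/4
k = -2/181 (k = -2/(78 + 103) = -2/181 ≈ -0.011050)
(F + k)*Y(R(m(-3))) = (34 - 2/181)*(-15/4)² = (6152/181)*(225/16) = 173025/362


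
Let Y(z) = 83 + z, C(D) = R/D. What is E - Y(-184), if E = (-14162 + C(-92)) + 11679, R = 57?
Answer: -219201/92 ≈ -2382.6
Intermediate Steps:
C(D) = 57/D
E = -228493/92 (E = (-14162 + 57/(-92)) + 11679 = (-14162 + 57*(-1/92)) + 11679 = (-14162 - 57/92) + 11679 = -1302961/92 + 11679 = -228493/92 ≈ -2483.6)
E - Y(-184) = -228493/92 - (83 - 184) = -228493/92 - 1*(-101) = -228493/92 + 101 = -219201/92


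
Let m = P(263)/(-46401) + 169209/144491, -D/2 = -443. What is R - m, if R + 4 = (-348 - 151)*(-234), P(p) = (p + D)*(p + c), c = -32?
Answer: 260954822678954/2234842297 ≈ 1.1677e+5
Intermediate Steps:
D = 886 (D = -2*(-443) = 886)
P(p) = (-32 + p)*(886 + p) (P(p) = (p + 886)*(p - 32) = (886 + p)*(-32 + p) = (-32 + p)*(886 + p))
R = 116762 (R = -4 + (-348 - 151)*(-234) = -4 - 499*(-234) = -4 + 116766 = 116762)
m = -10166396640/2234842297 (m = (-28352 + 263² + 854*263)/(-46401) + 169209/144491 = (-28352 + 69169 + 224602)*(-1/46401) + 169209*(1/144491) = 265419*(-1/46401) + 169209/144491 = -88473/15467 + 169209/144491 = -10166396640/2234842297 ≈ -4.5490)
R - m = 116762 - 1*(-10166396640/2234842297) = 116762 + 10166396640/2234842297 = 260954822678954/2234842297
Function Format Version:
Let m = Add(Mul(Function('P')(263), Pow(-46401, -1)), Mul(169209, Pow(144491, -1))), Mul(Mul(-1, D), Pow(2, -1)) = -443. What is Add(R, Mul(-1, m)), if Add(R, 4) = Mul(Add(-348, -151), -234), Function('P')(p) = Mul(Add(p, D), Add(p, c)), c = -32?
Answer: Rational(260954822678954, 2234842297) ≈ 1.1677e+5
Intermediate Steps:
D = 886 (D = Mul(-2, -443) = 886)
Function('P')(p) = Mul(Add(-32, p), Add(886, p)) (Function('P')(p) = Mul(Add(p, 886), Add(p, -32)) = Mul(Add(886, p), Add(-32, p)) = Mul(Add(-32, p), Add(886, p)))
R = 116762 (R = Add(-4, Mul(Add(-348, -151), -234)) = Add(-4, Mul(-499, -234)) = Add(-4, 116766) = 116762)
m = Rational(-10166396640, 2234842297) (m = Add(Mul(Add(-28352, Pow(263, 2), Mul(854, 263)), Pow(-46401, -1)), Mul(169209, Pow(144491, -1))) = Add(Mul(Add(-28352, 69169, 224602), Rational(-1, 46401)), Mul(169209, Rational(1, 144491))) = Add(Mul(265419, Rational(-1, 46401)), Rational(169209, 144491)) = Add(Rational(-88473, 15467), Rational(169209, 144491)) = Rational(-10166396640, 2234842297) ≈ -4.5490)
Add(R, Mul(-1, m)) = Add(116762, Mul(-1, Rational(-10166396640, 2234842297))) = Add(116762, Rational(10166396640, 2234842297)) = Rational(260954822678954, 2234842297)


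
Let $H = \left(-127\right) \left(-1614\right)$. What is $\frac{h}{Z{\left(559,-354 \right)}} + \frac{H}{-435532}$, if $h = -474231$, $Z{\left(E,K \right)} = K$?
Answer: $\frac{8602925570}{6424097} \approx 1339.2$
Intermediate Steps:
$H = 204978$
$\frac{h}{Z{\left(559,-354 \right)}} + \frac{H}{-435532} = - \frac{474231}{-354} + \frac{204978}{-435532} = \left(-474231\right) \left(- \frac{1}{354}\right) + 204978 \left(- \frac{1}{435532}\right) = \frac{158077}{118} - \frac{102489}{217766} = \frac{8602925570}{6424097}$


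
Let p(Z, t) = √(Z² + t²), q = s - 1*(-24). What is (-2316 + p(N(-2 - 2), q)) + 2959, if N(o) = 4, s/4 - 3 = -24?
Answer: 643 + 4*√226 ≈ 703.13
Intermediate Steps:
s = -84 (s = 12 + 4*(-24) = 12 - 96 = -84)
q = -60 (q = -84 - 1*(-24) = -84 + 24 = -60)
(-2316 + p(N(-2 - 2), q)) + 2959 = (-2316 + √(4² + (-60)²)) + 2959 = (-2316 + √(16 + 3600)) + 2959 = (-2316 + √3616) + 2959 = (-2316 + 4*√226) + 2959 = 643 + 4*√226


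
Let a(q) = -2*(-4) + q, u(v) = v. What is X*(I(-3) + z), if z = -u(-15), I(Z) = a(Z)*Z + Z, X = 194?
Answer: -582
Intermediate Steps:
a(q) = 8 + q
I(Z) = Z + Z*(8 + Z) (I(Z) = (8 + Z)*Z + Z = Z*(8 + Z) + Z = Z + Z*(8 + Z))
z = 15 (z = -1*(-15) = 15)
X*(I(-3) + z) = 194*(-3*(9 - 3) + 15) = 194*(-3*6 + 15) = 194*(-18 + 15) = 194*(-3) = -582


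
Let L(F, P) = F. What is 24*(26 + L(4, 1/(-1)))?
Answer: 720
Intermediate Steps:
24*(26 + L(4, 1/(-1))) = 24*(26 + 4) = 24*30 = 720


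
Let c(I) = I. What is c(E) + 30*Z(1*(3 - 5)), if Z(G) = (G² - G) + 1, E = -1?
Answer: 209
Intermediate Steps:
Z(G) = 1 + G² - G
c(E) + 30*Z(1*(3 - 5)) = -1 + 30*(1 + (1*(3 - 5))² - (3 - 5)) = -1 + 30*(1 + (1*(-2))² - (-2)) = -1 + 30*(1 + (-2)² - 1*(-2)) = -1 + 30*(1 + 4 + 2) = -1 + 30*7 = -1 + 210 = 209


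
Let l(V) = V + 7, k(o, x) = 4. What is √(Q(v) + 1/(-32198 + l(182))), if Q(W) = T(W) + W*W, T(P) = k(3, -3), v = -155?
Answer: 2*√6154884654585/32009 ≈ 155.01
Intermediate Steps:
l(V) = 7 + V
T(P) = 4
Q(W) = 4 + W² (Q(W) = 4 + W*W = 4 + W²)
√(Q(v) + 1/(-32198 + l(182))) = √((4 + (-155)²) + 1/(-32198 + (7 + 182))) = √((4 + 24025) + 1/(-32198 + 189)) = √(24029 + 1/(-32009)) = √(24029 - 1/32009) = √(769144260/32009) = 2*√6154884654585/32009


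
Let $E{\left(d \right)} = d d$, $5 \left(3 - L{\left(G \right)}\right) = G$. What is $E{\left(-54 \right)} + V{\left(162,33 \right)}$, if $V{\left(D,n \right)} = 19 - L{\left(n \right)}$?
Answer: $\frac{14693}{5} \approx 2938.6$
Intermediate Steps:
$L{\left(G \right)} = 3 - \frac{G}{5}$
$E{\left(d \right)} = d^{2}$
$V{\left(D,n \right)} = 16 + \frac{n}{5}$ ($V{\left(D,n \right)} = 19 - \left(3 - \frac{n}{5}\right) = 19 + \left(-3 + \frac{n}{5}\right) = 16 + \frac{n}{5}$)
$E{\left(-54 \right)} + V{\left(162,33 \right)} = \left(-54\right)^{2} + \left(16 + \frac{1}{5} \cdot 33\right) = 2916 + \left(16 + \frac{33}{5}\right) = 2916 + \frac{113}{5} = \frac{14693}{5}$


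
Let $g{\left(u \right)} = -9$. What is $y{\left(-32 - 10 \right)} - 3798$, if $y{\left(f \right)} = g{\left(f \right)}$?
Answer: $-3807$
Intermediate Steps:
$y{\left(f \right)} = -9$
$y{\left(-32 - 10 \right)} - 3798 = -9 - 3798 = -3807$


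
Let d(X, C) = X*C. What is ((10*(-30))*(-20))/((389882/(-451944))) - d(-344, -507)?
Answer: -35355101928/194941 ≈ -1.8136e+5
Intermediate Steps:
d(X, C) = C*X
((10*(-30))*(-20))/((389882/(-451944))) - d(-344, -507) = ((10*(-30))*(-20))/((389882/(-451944))) - (-507)*(-344) = (-300*(-20))/((389882*(-1/451944))) - 1*174408 = 6000/(-194941/225972) - 174408 = 6000*(-225972/194941) - 174408 = -1355832000/194941 - 174408 = -35355101928/194941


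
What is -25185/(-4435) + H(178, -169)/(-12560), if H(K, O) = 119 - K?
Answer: 63317053/11140720 ≈ 5.6834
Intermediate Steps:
-25185/(-4435) + H(178, -169)/(-12560) = -25185/(-4435) + (119 - 1*178)/(-12560) = -25185*(-1/4435) + (119 - 178)*(-1/12560) = 5037/887 - 59*(-1/12560) = 5037/887 + 59/12560 = 63317053/11140720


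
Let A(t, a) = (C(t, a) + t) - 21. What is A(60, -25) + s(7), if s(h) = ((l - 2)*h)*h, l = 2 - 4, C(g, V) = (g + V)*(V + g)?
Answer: 1068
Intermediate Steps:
C(g, V) = (V + g)² (C(g, V) = (V + g)*(V + g) = (V + g)²)
A(t, a) = -21 + t + (a + t)² (A(t, a) = ((a + t)² + t) - 21 = (t + (a + t)²) - 21 = -21 + t + (a + t)²)
l = -2
s(h) = -4*h² (s(h) = ((-2 - 2)*h)*h = (-4*h)*h = -4*h²)
A(60, -25) + s(7) = (-21 + 60 + (-25 + 60)²) - 4*7² = (-21 + 60 + 35²) - 4*49 = (-21 + 60 + 1225) - 196 = 1264 - 196 = 1068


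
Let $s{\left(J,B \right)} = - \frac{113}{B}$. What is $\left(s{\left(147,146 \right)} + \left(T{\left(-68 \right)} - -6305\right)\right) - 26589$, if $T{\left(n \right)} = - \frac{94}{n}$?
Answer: $- \frac{25171689}{1241} \approx -20283.0$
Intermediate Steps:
$\left(s{\left(147,146 \right)} + \left(T{\left(-68 \right)} - -6305\right)\right) - 26589 = \left(- \frac{113}{146} - \left(-6305 + \frac{94}{-68}\right)\right) - 26589 = \left(\left(-113\right) \frac{1}{146} + \left(\left(-94\right) \left(- \frac{1}{68}\right) + 6305\right)\right) - 26589 = \left(- \frac{113}{146} + \left(\frac{47}{34} + 6305\right)\right) - 26589 = \left(- \frac{113}{146} + \frac{214417}{34}\right) - 26589 = \frac{7825260}{1241} - 26589 = - \frac{25171689}{1241}$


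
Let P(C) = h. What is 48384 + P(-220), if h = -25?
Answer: 48359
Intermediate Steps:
P(C) = -25
48384 + P(-220) = 48384 - 25 = 48359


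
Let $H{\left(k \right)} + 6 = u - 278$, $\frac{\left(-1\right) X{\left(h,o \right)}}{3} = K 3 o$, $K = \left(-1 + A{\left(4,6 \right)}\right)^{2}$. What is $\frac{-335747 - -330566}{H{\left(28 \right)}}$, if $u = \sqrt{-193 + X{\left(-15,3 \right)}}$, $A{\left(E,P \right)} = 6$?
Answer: $\frac{367851}{20381} + \frac{5181 i \sqrt{217}}{40762} \approx 18.049 + 1.8724 i$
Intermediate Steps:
$K = 25$ ($K = \left(-1 + 6\right)^{2} = 5^{2} = 25$)
$X{\left(h,o \right)} = - 225 o$ ($X{\left(h,o \right)} = - 3 \cdot 25 \cdot 3 o = - 3 \cdot 75 o = - 225 o$)
$u = 2 i \sqrt{217}$ ($u = \sqrt{-193 - 675} = \sqrt{-868} = 2 i \sqrt{217} \approx 29.462 i$)
$H{\left(k \right)} = -284 + 2 i \sqrt{217}$ ($H{\left(k \right)} = -6 - \left(278 - 2 i \sqrt{217}\right) = -284 + 2 i \sqrt{217}$)
$\frac{-335747 - -330566}{H{\left(28 \right)}} = \frac{-335747 - -330566}{-284 + 2 i \sqrt{217}} = \frac{-335747 + 330566}{-284 + 2 i \sqrt{217}} = - \frac{5181}{-284 + 2 i \sqrt{217}}$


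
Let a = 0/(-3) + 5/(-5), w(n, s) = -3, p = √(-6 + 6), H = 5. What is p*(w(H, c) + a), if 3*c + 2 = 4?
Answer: 0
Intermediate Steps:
c = ⅔ (c = -⅔ + (⅓)*4 = -⅔ + 4/3 = ⅔ ≈ 0.66667)
p = 0 (p = √0 = 0)
a = -1 (a = 0*(-⅓) + 5*(-⅕) = 0 - 1 = -1)
p*(w(H, c) + a) = 0*(-3 - 1) = 0*(-4) = 0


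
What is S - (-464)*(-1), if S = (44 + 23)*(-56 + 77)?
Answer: 943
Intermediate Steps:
S = 1407 (S = 67*21 = 1407)
S - (-464)*(-1) = 1407 - (-464)*(-1) = 1407 - 116*4 = 1407 - 464 = 943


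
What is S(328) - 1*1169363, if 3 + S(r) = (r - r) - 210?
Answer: -1169576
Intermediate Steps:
S(r) = -213 (S(r) = -3 + ((r - r) - 210) = -3 + (0 - 210) = -3 - 210 = -213)
S(328) - 1*1169363 = -213 - 1*1169363 = -213 - 1169363 = -1169576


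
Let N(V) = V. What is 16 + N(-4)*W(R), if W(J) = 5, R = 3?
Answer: -4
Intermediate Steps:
16 + N(-4)*W(R) = 16 - 4*5 = 16 - 20 = -4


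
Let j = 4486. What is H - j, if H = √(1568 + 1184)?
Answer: -4486 + 8*√43 ≈ -4433.5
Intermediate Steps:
H = 8*√43 (H = √2752 = 8*√43 ≈ 52.460)
H - j = 8*√43 - 1*4486 = 8*√43 - 4486 = -4486 + 8*√43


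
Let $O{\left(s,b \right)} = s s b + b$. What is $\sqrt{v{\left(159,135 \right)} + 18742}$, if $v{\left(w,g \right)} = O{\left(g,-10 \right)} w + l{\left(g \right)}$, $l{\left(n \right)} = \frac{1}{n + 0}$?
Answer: $\frac{i \sqrt{58645210935}}{45} \approx 5381.5 i$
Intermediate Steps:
$O{\left(s,b \right)} = b + b s^{2}$ ($O{\left(s,b \right)} = s^{2} b + b = b s^{2} + b = b + b s^{2}$)
$l{\left(n \right)} = \frac{1}{n}$
$v{\left(w,g \right)} = \frac{1}{g} + w \left(-10 - 10 g^{2}\right)$ ($v{\left(w,g \right)} = - 10 \left(1 + g^{2}\right) w + \frac{1}{g} = \left(-10 - 10 g^{2}\right) w + \frac{1}{g} = w \left(-10 - 10 g^{2}\right) + \frac{1}{g} = \frac{1}{g} + w \left(-10 - 10 g^{2}\right)$)
$\sqrt{v{\left(159,135 \right)} + 18742} = \sqrt{\frac{1 - 1350 \cdot 159 \left(1 + 135^{2}\right)}{135} + 18742} = \sqrt{\frac{1 - 1350 \cdot 159 \left(1 + 18225\right)}{135} + 18742} = \sqrt{\frac{1 - 1350 \cdot 159 \cdot 18226}{135} + 18742} = \sqrt{\frac{1 - 3912210900}{135} + 18742} = \sqrt{\frac{1}{135} \left(-3912210899\right) + 18742} = \sqrt{- \frac{3912210899}{135} + 18742} = \sqrt{- \frac{3909680729}{135}} = \frac{i \sqrt{58645210935}}{45}$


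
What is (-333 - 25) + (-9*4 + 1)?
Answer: -393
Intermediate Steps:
(-333 - 25) + (-9*4 + 1) = -358 + (-36 + 1) = -358 - 35 = -393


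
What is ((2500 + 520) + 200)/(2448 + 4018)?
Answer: 1610/3233 ≈ 0.49799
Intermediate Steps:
((2500 + 520) + 200)/(2448 + 4018) = (3020 + 200)/6466 = 3220*(1/6466) = 1610/3233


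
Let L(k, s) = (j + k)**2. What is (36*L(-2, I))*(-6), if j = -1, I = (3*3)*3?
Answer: -1944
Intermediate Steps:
I = 27 (I = 9*3 = 27)
L(k, s) = (-1 + k)**2
(36*L(-2, I))*(-6) = (36*(-1 - 2)**2)*(-6) = (36*(-3)**2)*(-6) = (36*9)*(-6) = 324*(-6) = -1944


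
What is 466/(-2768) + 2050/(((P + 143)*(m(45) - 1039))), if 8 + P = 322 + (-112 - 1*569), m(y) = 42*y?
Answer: -2953287/16488976 ≈ -0.17911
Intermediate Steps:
P = -367 (P = -8 + (322 + (-112 - 1*569)) = -8 + (322 + (-112 - 569)) = -8 + (322 - 681) = -8 - 359 = -367)
466/(-2768) + 2050/(((P + 143)*(m(45) - 1039))) = 466/(-2768) + 2050/(((-367 + 143)*(42*45 - 1039))) = 466*(-1/2768) + 2050/((-224*(1890 - 1039))) = -233/1384 + 2050/((-224*851)) = -233/1384 + 2050/(-190624) = -233/1384 + 2050*(-1/190624) = -233/1384 - 1025/95312 = -2953287/16488976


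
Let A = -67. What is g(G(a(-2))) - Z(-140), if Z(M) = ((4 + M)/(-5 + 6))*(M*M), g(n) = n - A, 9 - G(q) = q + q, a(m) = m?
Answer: 2665680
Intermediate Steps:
G(q) = 9 - 2*q (G(q) = 9 - (q + q) = 9 - 2*q)
g(n) = 67 + n (g(n) = n - 1*(-67) = n + 67 = 67 + n)
Z(M) = M²*(4 + M) (Z(M) = ((4 + M)/1)*M² = ((4 + M)*1)*M² = (4 + M)*M² = M²*(4 + M))
g(G(a(-2))) - Z(-140) = (67 + (9 - 2*(-2))) - (-140)²*(4 - 140) = (67 + (9 + 4)) - 19600*(-136) = (67 + 13) - 1*(-2665600) = 80 + 2665600 = 2665680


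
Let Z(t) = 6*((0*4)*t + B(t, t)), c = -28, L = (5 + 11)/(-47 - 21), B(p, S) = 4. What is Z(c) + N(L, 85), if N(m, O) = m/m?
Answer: 25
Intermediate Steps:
L = -4/17 (L = 16/(-68) = 16*(-1/68) = -4/17 ≈ -0.23529)
N(m, O) = 1
Z(t) = 24 (Z(t) = 6*((0*4)*t + 4) = 6*(0*t + 4) = 6*(0 + 4) = 6*4 = 24)
Z(c) + N(L, 85) = 24 + 1 = 25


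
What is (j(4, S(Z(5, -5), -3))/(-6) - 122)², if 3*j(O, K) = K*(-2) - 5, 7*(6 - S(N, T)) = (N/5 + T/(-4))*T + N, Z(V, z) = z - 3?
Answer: 2581351249/176400 ≈ 14634.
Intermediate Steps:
Z(V, z) = -3 + z
S(N, T) = 6 - N/7 - T*(-T/4 + N/5)/7 (S(N, T) = 6 - ((N/5 + T/(-4))*T + N)/7 = 6 - ((N*(⅕) + T*(-¼))*T + N)/7 = 6 - ((N/5 - T/4)*T + N)/7 = 6 - ((-T/4 + N/5)*T + N)/7 = 6 - (T*(-T/4 + N/5) + N)/7 = 6 - (N + T*(-T/4 + N/5))/7 = 6 + (-N/7 - T*(-T/4 + N/5)/7) = 6 - N/7 - T*(-T/4 + N/5)/7)
j(O, K) = -5/3 - 2*K/3 (j(O, K) = (K*(-2) - 5)/3 = (-2*K - 5)/3 = (-5 - 2*K)/3 = -5/3 - 2*K/3)
(j(4, S(Z(5, -5), -3))/(-6) - 122)² = ((-5/3 - 2*(6 - (-3 - 5)/7 + (1/28)*(-3)² - 1/35*(-3 - 5)*(-3))/3)/(-6) - 122)² = ((-5/3 - 2*(6 - ⅐*(-8) + (1/28)*9 - 1/35*(-8)*(-3))/3)*(-⅙) - 122)² = ((-5/3 - 2*(6 + 8/7 + 9/28 - 24/35)/3)*(-⅙) - 122)² = ((-5/3 - ⅔*949/140)*(-⅙) - 122)² = ((-5/3 - 949/210)*(-⅙) - 122)² = (-433/70*(-⅙) - 122)² = (433/420 - 122)² = (-50807/420)² = 2581351249/176400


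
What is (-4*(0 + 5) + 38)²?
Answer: 324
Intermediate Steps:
(-4*(0 + 5) + 38)² = (-4*5 + 38)² = (-20 + 38)² = 18² = 324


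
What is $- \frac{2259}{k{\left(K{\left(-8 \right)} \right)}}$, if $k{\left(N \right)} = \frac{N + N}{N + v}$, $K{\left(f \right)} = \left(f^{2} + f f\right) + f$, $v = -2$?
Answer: $- \frac{44427}{40} \approx -1110.7$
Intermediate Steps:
$K{\left(f \right)} = f + 2 f^{2}$ ($K{\left(f \right)} = \left(f^{2} + f^{2}\right) + f = 2 f^{2} + f = f + 2 f^{2}$)
$k{\left(N \right)} = \frac{2 N}{-2 + N}$ ($k{\left(N \right)} = \frac{N + N}{N - 2} = \frac{2 N}{-2 + N}$)
$- \frac{2259}{k{\left(K{\left(-8 \right)} \right)}} = - \frac{2259}{2 \left(- 8 \left(1 + 2 \left(-8\right)\right)\right) \frac{1}{-2 - 8 \left(1 + 2 \left(-8\right)\right)}} = - \frac{2259}{2 \left(- 8 \left(1 - 16\right)\right) \frac{1}{-2 - 8 \left(1 - 16\right)}} = - \frac{2259}{2 \left(\left(-8\right) \left(-15\right)\right) \frac{1}{-2 - -120}} = - \frac{2259}{2 \cdot 120 \frac{1}{-2 + 120}} = - \frac{2259}{2 \cdot 120 \cdot \frac{1}{118}} = - \frac{2259}{\frac{120}{59}} = \left(-2259\right) \frac{59}{120} = - \frac{44427}{40}$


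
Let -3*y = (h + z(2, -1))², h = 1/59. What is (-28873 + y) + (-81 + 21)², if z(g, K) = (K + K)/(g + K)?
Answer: -87979876/3481 ≈ -25274.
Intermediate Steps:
h = 1/59 ≈ 0.016949
z(g, K) = 2*K/(K + g) (z(g, K) = (2*K)/(K + g) = 2*K/(K + g))
y = -4563/3481 (y = -(1/59 + 2*(-1)/(-1 + 2))²/3 = -(1/59 + 2*(-1)/1)²/3 = -(1/59 + 2*(-1)*1)²/3 = -(1/59 - 2)²/3 = -(-117/59)²/3 = -⅓*13689/3481 = -4563/3481 ≈ -1.3108)
(-28873 + y) + (-81 + 21)² = (-28873 - 4563/3481) + (-81 + 21)² = -100511476/3481 + (-60)² = -100511476/3481 + 3600 = -87979876/3481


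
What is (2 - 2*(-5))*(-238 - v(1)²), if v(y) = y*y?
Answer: -2868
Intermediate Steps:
v(y) = y²
(2 - 2*(-5))*(-238 - v(1)²) = (2 - 2*(-5))*(-238 - (1²)²) = (2 + 10)*(-238 - 1*1²) = 12*(-238 - 1*1) = 12*(-238 - 1) = 12*(-239) = -2868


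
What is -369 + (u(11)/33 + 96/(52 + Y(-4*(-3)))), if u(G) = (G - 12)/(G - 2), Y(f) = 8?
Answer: -545594/1485 ≈ -367.40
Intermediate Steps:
u(G) = (-12 + G)/(-2 + G)
-369 + (u(11)/33 + 96/(52 + Y(-4*(-3)))) = -369 + (((-12 + 11)/(-2 + 11))/33 + 96/(52 + 8)) = -369 + ((-1/9)*(1/33) + 96/60) = -369 + (((1/9)*(-1))*(1/33) + 96*(1/60)) = -369 + (-1/9*1/33 + 8/5) = -369 + (-1/297 + 8/5) = -369 + 2371/1485 = -545594/1485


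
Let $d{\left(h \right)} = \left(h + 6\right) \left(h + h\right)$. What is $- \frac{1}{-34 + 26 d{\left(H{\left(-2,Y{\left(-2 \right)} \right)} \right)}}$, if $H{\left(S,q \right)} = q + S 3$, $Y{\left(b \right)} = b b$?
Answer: $\frac{1}{450} \approx 0.0022222$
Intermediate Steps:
$Y{\left(b \right)} = b^{2}$
$H{\left(S,q \right)} = q + 3 S$
$d{\left(h \right)} = 2 h \left(6 + h\right)$ ($d{\left(h \right)} = \left(6 + h\right) 2 h = 2 h \left(6 + h\right)$)
$- \frac{1}{-34 + 26 d{\left(H{\left(-2,Y{\left(-2 \right)} \right)} \right)}} = - \frac{1}{-34 + 26 \cdot 2 \left(\left(-2\right)^{2} + 3 \left(-2\right)\right) \left(6 + \left(\left(-2\right)^{2} + 3 \left(-2\right)\right)\right)} = - \frac{1}{-34 + 26 \cdot 2 \left(4 - 6\right) \left(6 + \left(4 - 6\right)\right)} = - \frac{1}{-34 + 26 \cdot 2 \left(-2\right) \left(6 - 2\right)} = - \frac{1}{-34 + 26 \cdot 2 \left(-2\right) 4} = - \frac{1}{-34 + 26 \left(-16\right)} = - \frac{1}{-34 - 416} = - \frac{1}{-450} = \left(-1\right) \left(- \frac{1}{450}\right) = \frac{1}{450}$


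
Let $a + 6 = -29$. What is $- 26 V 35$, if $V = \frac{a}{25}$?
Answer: $1274$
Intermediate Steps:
$a = -35$ ($a = -6 - 29 = -35$)
$V = - \frac{7}{5}$ ($V = - \frac{35}{25} = \left(-35\right) \frac{1}{25} = - \frac{7}{5} \approx -1.4$)
$- 26 V 35 = \left(-26\right) \left(- \frac{7}{5}\right) 35 = \frac{182}{5} \cdot 35 = 1274$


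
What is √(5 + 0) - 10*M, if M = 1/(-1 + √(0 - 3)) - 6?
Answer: 125/2 + √5 + 5*I*√3/2 ≈ 64.736 + 4.3301*I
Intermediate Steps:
M = -6 + 1/(-1 + I*√3) (M = 1/(-1 + √(-3)) - 6 = 1/(-1 + I*√3) - 6 = -6 + 1/(-1 + I*√3) ≈ -6.25 - 0.43301*I)
√(5 + 0) - 10*M = √(5 + 0) - 10*(-25/4 - I*√3/4) = √5 + (125/2 + 5*I*√3/2) = 125/2 + √5 + 5*I*√3/2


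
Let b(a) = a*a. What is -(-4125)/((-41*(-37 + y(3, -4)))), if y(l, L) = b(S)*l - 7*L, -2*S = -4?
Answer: -1375/41 ≈ -33.537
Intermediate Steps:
S = 2 (S = -½*(-4) = 2)
b(a) = a²
y(l, L) = -7*L + 4*l (y(l, L) = 2²*l - 7*L = 4*l - 7*L = -7*L + 4*l)
-(-4125)/((-41*(-37 + y(3, -4)))) = -(-4125)/((-41*(-37 + (-7*(-4) + 4*3)))) = -(-4125)/((-41*(-37 + (28 + 12)))) = -(-4125)/((-41*(-37 + 40))) = -(-4125)/((-41*3)) = -(-4125)/(-123) = -(-4125)*(-1)/123 = -1*1375/41 = -1375/41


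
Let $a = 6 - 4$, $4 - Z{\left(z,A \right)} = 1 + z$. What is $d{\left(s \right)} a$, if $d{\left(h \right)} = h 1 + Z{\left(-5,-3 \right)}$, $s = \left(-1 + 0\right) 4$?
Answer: $8$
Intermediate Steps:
$s = -4$ ($s = \left(-1\right) 4 = -4$)
$Z{\left(z,A \right)} = 3 - z$ ($Z{\left(z,A \right)} = 4 - \left(1 + z\right) = 3 - z$)
$d{\left(h \right)} = 8 + h$ ($d{\left(h \right)} = h 1 + \left(3 - -5\right) = h + \left(3 + 5\right) = h + 8 = 8 + h$)
$a = 2$ ($a = 6 - 4 = 2$)
$d{\left(s \right)} a = \left(8 - 4\right) 2 = 4 \cdot 2 = 8$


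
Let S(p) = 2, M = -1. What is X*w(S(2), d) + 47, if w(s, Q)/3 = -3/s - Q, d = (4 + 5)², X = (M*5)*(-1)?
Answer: -2381/2 ≈ -1190.5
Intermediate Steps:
X = 5 (X = -1*5*(-1) = -5*(-1) = 5)
d = 81 (d = 9² = 81)
w(s, Q) = -9/s - 3*Q (w(s, Q) = 3*(-3/s - Q) = 3*(-Q - 3/s) = -9/s - 3*Q)
X*w(S(2), d) + 47 = 5*(-9/2 - 3*81) + 47 = 5*(-9*½ - 243) + 47 = 5*(-9/2 - 243) + 47 = 5*(-495/2) + 47 = -2475/2 + 47 = -2381/2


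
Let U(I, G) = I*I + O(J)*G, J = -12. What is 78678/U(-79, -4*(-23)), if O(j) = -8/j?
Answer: 236034/18907 ≈ 12.484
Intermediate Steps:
U(I, G) = I² + 2*G/3 (U(I, G) = I*I + (-8/(-12))*G = I² + (-8*(-1/12))*G = I² + 2*G/3)
78678/U(-79, -4*(-23)) = 78678/((-79)² + 2*(-4*(-23))/3) = 78678/(6241 + (⅔)*92) = 78678/(6241 + 184/3) = 78678/(18907/3) = 78678*(3/18907) = 236034/18907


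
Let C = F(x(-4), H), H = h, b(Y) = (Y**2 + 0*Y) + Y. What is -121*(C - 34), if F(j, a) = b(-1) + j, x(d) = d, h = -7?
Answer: 4598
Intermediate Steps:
b(Y) = Y + Y**2 (b(Y) = (Y**2 + 0) + Y = Y**2 + Y = Y + Y**2)
H = -7
F(j, a) = j (F(j, a) = -(1 - 1) + j = -1*0 + j = 0 + j = j)
C = -4
-121*(C - 34) = -121*(-4 - 34) = -121*(-38) = 4598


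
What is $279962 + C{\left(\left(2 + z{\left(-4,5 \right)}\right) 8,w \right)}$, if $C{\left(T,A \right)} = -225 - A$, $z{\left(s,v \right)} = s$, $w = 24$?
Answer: $279713$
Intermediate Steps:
$279962 + C{\left(\left(2 + z{\left(-4,5 \right)}\right) 8,w \right)} = 279962 - 249 = 279713$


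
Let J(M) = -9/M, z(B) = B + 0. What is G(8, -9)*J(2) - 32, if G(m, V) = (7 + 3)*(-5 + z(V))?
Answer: 598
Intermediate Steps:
z(B) = B
G(m, V) = -50 + 10*V (G(m, V) = (7 + 3)*(-5 + V) = 10*(-5 + V) = -50 + 10*V)
G(8, -9)*J(2) - 32 = (-50 + 10*(-9))*(-9/2) - 32 = (-50 - 90)*(-9*½) - 32 = -140*(-9/2) - 32 = 630 - 32 = 598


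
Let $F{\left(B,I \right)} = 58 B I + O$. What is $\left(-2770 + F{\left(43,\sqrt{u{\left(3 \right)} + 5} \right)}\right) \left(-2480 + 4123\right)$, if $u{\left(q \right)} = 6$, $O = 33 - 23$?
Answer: $-4534680 + 4097642 \sqrt{11} \approx 9.0557 \cdot 10^{6}$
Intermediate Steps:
$O = 10$ ($O = 33 - 23 = 10$)
$F{\left(B,I \right)} = 10 + 58 B I$ ($F{\left(B,I \right)} = 58 B I + 10 = 10 + 58 B I$)
$\left(-2770 + F{\left(43,\sqrt{u{\left(3 \right)} + 5} \right)}\right) \left(-2480 + 4123\right) = \left(-2770 + \left(10 + 58 \cdot 43 \sqrt{6 + 5}\right)\right) \left(-2480 + 4123\right) = \left(-2770 + \left(10 + 58 \cdot 43 \sqrt{11}\right)\right) 1643 = \left(-2770 + \left(10 + 2494 \sqrt{11}\right)\right) 1643 = \left(-2760 + 2494 \sqrt{11}\right) 1643 = -4534680 + 4097642 \sqrt{11}$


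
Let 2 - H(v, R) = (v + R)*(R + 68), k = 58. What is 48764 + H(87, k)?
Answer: 30496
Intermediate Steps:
H(v, R) = 2 - (68 + R)*(R + v) (H(v, R) = 2 - (v + R)*(R + 68) = 2 - (R + v)*(68 + R) = 2 - (68 + R)*(R + v))
48764 + H(87, k) = 48764 + (2 - 1*58² - 68*58 - 68*87 - 1*58*87) = 48764 + (2 - 1*3364 - 3944 - 5916 - 5046) = 48764 + (2 - 3364 - 3944 - 5916 - 5046) = 48764 - 18268 = 30496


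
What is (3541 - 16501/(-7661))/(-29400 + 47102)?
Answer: 13572051/67807511 ≈ 0.20016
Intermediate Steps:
(3541 - 16501/(-7661))/(-29400 + 47102) = (3541 - 16501*(-1/7661))/17702 = (3541 + 16501/7661)*(1/17702) = (27144102/7661)*(1/17702) = 13572051/67807511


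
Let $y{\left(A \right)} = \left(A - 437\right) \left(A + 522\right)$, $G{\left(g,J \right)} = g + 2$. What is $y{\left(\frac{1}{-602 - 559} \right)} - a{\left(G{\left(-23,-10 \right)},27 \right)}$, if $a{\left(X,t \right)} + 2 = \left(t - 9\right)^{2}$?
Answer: $- \frac{307913780240}{1347921} \approx -2.2844 \cdot 10^{5}$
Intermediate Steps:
$G{\left(g,J \right)} = 2 + g$
$y{\left(A \right)} = \left(-437 + A\right) \left(522 + A\right)$
$a{\left(X,t \right)} = -2 + \left(-9 + t\right)^{2}$ ($a{\left(X,t \right)} = -2 + \left(t - 9\right)^{2} = -2 + \left(-9 + t\right)^{2}$)
$y{\left(\frac{1}{-602 - 559} \right)} - a{\left(G{\left(-23,-10 \right)},27 \right)} = \left(-228114 + \left(\frac{1}{-602 - 559}\right)^{2} + \frac{85}{-602 - 559}\right) - \left(-2 + \left(-9 + 27\right)^{2}\right) = \left(-228114 + \left(\frac{1}{-1161}\right)^{2} + \frac{85}{-1161}\right) - \left(-2 + 18^{2}\right) = \left(-228114 + \left(- \frac{1}{1161}\right)^{2} + 85 \left(- \frac{1}{1161}\right)\right) - \left(-2 + 324\right) = \left(-228114 + \frac{1}{1347921} - \frac{85}{1161}\right) - 322 = - \frac{307479749678}{1347921} - 322 = - \frac{307913780240}{1347921}$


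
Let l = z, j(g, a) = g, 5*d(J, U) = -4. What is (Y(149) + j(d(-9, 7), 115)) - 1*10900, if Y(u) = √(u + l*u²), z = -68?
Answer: -54504/5 + I*√1509519 ≈ -10901.0 + 1228.6*I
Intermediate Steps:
d(J, U) = -⅘ (d(J, U) = (⅕)*(-4) = -⅘)
l = -68
Y(u) = √(u - 68*u²)
(Y(149) + j(d(-9, 7), 115)) - 1*10900 = (√(149*(1 - 68*149)) - ⅘) - 1*10900 = (√(149*(1 - 10132)) - ⅘) - 10900 = (√(149*(-10131)) - ⅘) - 10900 = (√(-1509519) - ⅘) - 10900 = (I*√1509519 - ⅘) - 10900 = (-⅘ + I*√1509519) - 10900 = -54504/5 + I*√1509519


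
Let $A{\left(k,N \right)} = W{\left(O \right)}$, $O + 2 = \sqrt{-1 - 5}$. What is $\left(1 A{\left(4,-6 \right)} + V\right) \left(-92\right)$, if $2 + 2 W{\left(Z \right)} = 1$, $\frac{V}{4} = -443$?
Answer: $163070$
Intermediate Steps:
$V = -1772$ ($V = 4 \left(-443\right) = -1772$)
$O = -2 + i \sqrt{6}$ ($O = -2 + \sqrt{-1 - 5} = -2 + \sqrt{-6} = -2 + i \sqrt{6} \approx -2.0 + 2.4495 i$)
$W{\left(Z \right)} = - \frac{1}{2}$ ($W{\left(Z \right)} = -1 + \frac{1}{2} \cdot 1 = -1 + \frac{1}{2} = - \frac{1}{2}$)
$A{\left(k,N \right)} = - \frac{1}{2}$
$\left(1 A{\left(4,-6 \right)} + V\right) \left(-92\right) = \left(1 \left(- \frac{1}{2}\right) - 1772\right) \left(-92\right) = \left(- \frac{1}{2} - 1772\right) \left(-92\right) = \left(- \frac{3545}{2}\right) \left(-92\right) = 163070$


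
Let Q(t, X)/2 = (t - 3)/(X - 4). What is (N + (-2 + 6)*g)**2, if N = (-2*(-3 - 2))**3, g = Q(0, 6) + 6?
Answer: 1024144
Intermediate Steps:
Q(t, X) = 2*(-3 + t)/(-4 + X) (Q(t, X) = 2*((t - 3)/(X - 4)) = 2*((-3 + t)/(-4 + X)) = 2*(-3 + t)/(-4 + X))
g = 3 (g = 2*(-3 + 0)/(-4 + 6) + 6 = 2*(-3)/2 + 6 = 2*(1/2)*(-3) + 6 = -3 + 6 = 3)
N = 1000 (N = (-2*(-5))**3 = 10**3 = 1000)
(N + (-2 + 6)*g)**2 = (1000 + (-2 + 6)*3)**2 = (1000 + 4*3)**2 = (1000 + 12)**2 = 1012**2 = 1024144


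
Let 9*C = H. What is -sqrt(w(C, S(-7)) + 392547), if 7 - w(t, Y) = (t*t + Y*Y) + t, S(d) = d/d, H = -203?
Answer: -sqrt(31757411)/9 ≈ -626.15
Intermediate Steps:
C = -203/9 (C = (1/9)*(-203) = -203/9 ≈ -22.556)
S(d) = 1
w(t, Y) = 7 - t - Y**2 - t**2 (w(t, Y) = 7 - ((t*t + Y*Y) + t) = 7 - ((t**2 + Y**2) + t) = 7 - ((Y**2 + t**2) + t) = 7 - (t + Y**2 + t**2) = 7 + (-t - Y**2 - t**2) = 7 - t - Y**2 - t**2)
-sqrt(w(C, S(-7)) + 392547) = -sqrt((7 - 1*(-203/9) - 1*1**2 - (-203/9)**2) + 392547) = -sqrt((7 + 203/9 - 1*1 - 1*41209/81) + 392547) = -sqrt((7 + 203/9 - 1 - 41209/81) + 392547) = -sqrt(-38896/81 + 392547) = -sqrt(31757411/81) = -sqrt(31757411)/9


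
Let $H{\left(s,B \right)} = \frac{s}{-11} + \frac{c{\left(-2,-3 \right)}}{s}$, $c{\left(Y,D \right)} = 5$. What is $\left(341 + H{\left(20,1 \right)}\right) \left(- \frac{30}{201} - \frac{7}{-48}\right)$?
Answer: $- \frac{14935}{12864} \approx -1.161$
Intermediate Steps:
$H{\left(s,B \right)} = \frac{5}{s} - \frac{s}{11}$ ($H{\left(s,B \right)} = \frac{s}{-11} + \frac{5}{s} = s \left(- \frac{1}{11}\right) + \frac{5}{s} = - \frac{s}{11} + \frac{5}{s} = \frac{5}{s} - \frac{s}{11}$)
$\left(341 + H{\left(20,1 \right)}\right) \left(- \frac{30}{201} - \frac{7}{-48}\right) = \left(341 + \left(\frac{5}{20} - \frac{20}{11}\right)\right) \left(- \frac{30}{201} - \frac{7}{-48}\right) = \left(341 + \left(5 \cdot \frac{1}{20} - \frac{20}{11}\right)\right) \left(\left(-30\right) \frac{1}{201} - - \frac{7}{48}\right) = \left(341 + \left(\frac{1}{4} - \frac{20}{11}\right)\right) \left(- \frac{10}{67} + \frac{7}{48}\right) = \left(341 - \frac{69}{44}\right) \left(- \frac{11}{3216}\right) = \frac{14935}{44} \left(- \frac{11}{3216}\right) = - \frac{14935}{12864}$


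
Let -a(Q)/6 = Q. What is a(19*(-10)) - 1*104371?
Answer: -103231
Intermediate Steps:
a(Q) = -6*Q
a(19*(-10)) - 1*104371 = -114*(-10) - 1*104371 = -6*(-190) - 104371 = 1140 - 104371 = -103231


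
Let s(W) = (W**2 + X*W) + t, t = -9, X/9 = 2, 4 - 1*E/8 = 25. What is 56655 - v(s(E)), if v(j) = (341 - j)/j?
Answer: 1427220955/25191 ≈ 56656.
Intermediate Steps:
E = -168 (E = 32 - 8*25 = 32 - 200 = -168)
X = 18 (X = 9*2 = 18)
s(W) = -9 + W**2 + 18*W (s(W) = (W**2 + 18*W) - 9 = -9 + W**2 + 18*W)
v(j) = (341 - j)/j
56655 - v(s(E)) = 56655 - (341 - (-9 + (-168)**2 + 18*(-168)))/(-9 + (-168)**2 + 18*(-168)) = 56655 - (341 - (-9 + 28224 - 3024))/(-9 + 28224 - 3024) = 56655 - (341 - 1*25191)/25191 = 56655 - (341 - 25191)/25191 = 56655 - (-24850)/25191 = 56655 - 1*(-24850/25191) = 56655 + 24850/25191 = 1427220955/25191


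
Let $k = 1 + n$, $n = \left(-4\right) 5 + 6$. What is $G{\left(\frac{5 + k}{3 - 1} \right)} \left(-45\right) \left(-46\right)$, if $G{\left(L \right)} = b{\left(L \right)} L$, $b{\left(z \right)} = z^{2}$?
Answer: $-132480$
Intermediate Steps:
$n = -14$ ($n = -20 + 6 = -14$)
$k = -13$ ($k = 1 - 14 = -13$)
$G{\left(L \right)} = L^{3}$ ($G{\left(L \right)} = L^{2} L = L^{3}$)
$G{\left(\frac{5 + k}{3 - 1} \right)} \left(-45\right) \left(-46\right) = \left(\frac{5 - 13}{3 - 1}\right)^{3} \left(-45\right) \left(-46\right) = \left(- \frac{8}{2}\right)^{3} \left(-45\right) \left(-46\right) = \left(\left(-8\right) \frac{1}{2}\right)^{3} \left(-45\right) \left(-46\right) = \left(-4\right)^{3} \left(-45\right) \left(-46\right) = \left(-64\right) \left(-45\right) \left(-46\right) = 2880 \left(-46\right) = -132480$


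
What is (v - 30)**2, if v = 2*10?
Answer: 100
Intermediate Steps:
v = 20
(v - 30)**2 = (20 - 30)**2 = (-10)**2 = 100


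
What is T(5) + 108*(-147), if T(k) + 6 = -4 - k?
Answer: -15891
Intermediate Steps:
T(k) = -10 - k (T(k) = -6 + (-4 - k) = -10 - k)
T(5) + 108*(-147) = (-10 - 1*5) + 108*(-147) = (-10 - 5) - 15876 = -15 - 15876 = -15891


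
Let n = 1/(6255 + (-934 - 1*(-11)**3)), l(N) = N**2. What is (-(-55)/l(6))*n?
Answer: 55/239472 ≈ 0.00022967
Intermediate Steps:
n = 1/6652 (n = 1/(6255 + (-934 - 1*(-1331))) = 1/(6255 + (-934 + 1331)) = 1/(6255 + 397) = 1/6652 ≈ 0.00015033)
(-(-55)/l(6))*n = -(-55)/(6**2)*(1/6652) = -(-55)/36*(1/6652) = -5*(-11/36)*(1/6652) = (55/36)*(1/6652) = 55/239472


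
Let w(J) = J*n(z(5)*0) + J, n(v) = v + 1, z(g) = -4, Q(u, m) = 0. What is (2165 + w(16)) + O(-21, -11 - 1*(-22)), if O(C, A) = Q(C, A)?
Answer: 2197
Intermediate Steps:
O(C, A) = 0
n(v) = 1 + v
w(J) = 2*J (w(J) = J*(1 - 4*0) + J = J*(1 + 0) + J = J*1 + J = J + J = 2*J)
(2165 + w(16)) + O(-21, -11 - 1*(-22)) = (2165 + 2*16) + 0 = (2165 + 32) + 0 = 2197 + 0 = 2197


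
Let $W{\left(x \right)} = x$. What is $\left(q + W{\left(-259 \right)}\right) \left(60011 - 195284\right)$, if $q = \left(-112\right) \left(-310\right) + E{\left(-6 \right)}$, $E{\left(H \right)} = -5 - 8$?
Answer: $-4659884304$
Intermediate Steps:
$E{\left(H \right)} = -13$
$q = 34707$ ($q = \left(-112\right) \left(-310\right) - 13 = 34720 - 13 = 34707$)
$\left(q + W{\left(-259 \right)}\right) \left(60011 - 195284\right) = \left(34707 - 259\right) \left(60011 - 195284\right) = 34448 \left(-135273\right) = -4659884304$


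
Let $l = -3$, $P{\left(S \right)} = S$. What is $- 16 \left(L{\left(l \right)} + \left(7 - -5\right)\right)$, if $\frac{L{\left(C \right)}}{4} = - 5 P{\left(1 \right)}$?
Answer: $128$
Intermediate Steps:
$L{\left(C \right)} = -20$ ($L{\left(C \right)} = 4 \left(\left(-5\right) 1\right) = 4 \left(-5\right) = -20$)
$- 16 \left(L{\left(l \right)} + \left(7 - -5\right)\right) = - 16 \left(-20 + \left(7 - -5\right)\right) = - 16 \left(-20 + \left(7 + 5\right)\right) = - 16 \left(-20 + 12\right) = \left(-16\right) \left(-8\right) = 128$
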